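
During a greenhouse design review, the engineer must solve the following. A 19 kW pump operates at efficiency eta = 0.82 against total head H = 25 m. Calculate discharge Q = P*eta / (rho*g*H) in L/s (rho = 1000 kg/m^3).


Q = (P * 1000 * eta) / (rho * g * H)
  = (19 * 1000 * 0.82) / (1000 * 9.81 * 25)
  = 15580 / 245250
  = 0.06353 m^3/s = 63.53 L/s


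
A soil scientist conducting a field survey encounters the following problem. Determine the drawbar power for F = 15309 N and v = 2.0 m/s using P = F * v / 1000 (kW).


P = F * v / 1000
  = 15309 * 2.0 / 1000
  = 30618 / 1000
  = 30.62 kW


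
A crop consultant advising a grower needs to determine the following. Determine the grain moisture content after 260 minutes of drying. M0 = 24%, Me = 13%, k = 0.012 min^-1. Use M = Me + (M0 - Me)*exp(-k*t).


M = Me + (M0 - Me) * e^(-k*t)
  = 13 + (24 - 13) * e^(-0.012*260)
  = 13 + 11 * e^(-3.120)
  = 13 + 11 * 0.04416
  = 13 + 0.4857
  = 13.49%


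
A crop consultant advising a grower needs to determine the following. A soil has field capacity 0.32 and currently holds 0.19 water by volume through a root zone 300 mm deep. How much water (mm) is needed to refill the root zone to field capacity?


SMD = (FC - theta) * D
    = (0.32 - 0.19) * 300
    = 0.130 * 300
    = 39 mm


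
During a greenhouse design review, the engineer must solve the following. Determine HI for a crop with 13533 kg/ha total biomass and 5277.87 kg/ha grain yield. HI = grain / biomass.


HI = grain_yield / biomass
   = 5277.87 / 13533
   = 0.39


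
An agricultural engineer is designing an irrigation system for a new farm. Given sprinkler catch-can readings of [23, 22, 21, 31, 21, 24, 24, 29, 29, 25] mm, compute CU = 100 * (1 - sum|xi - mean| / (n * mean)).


xbar = 249 / 10 = 24.900
sum|xi - xbar| = 28.800
CU = 100 * (1 - 28.800 / (10 * 24.900))
   = 100 * (1 - 0.1157)
   = 88.43%


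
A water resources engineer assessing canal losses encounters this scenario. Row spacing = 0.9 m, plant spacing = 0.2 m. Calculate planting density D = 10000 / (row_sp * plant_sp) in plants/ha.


D = 10000 / (row_sp * plant_sp)
  = 10000 / (0.9 * 0.2)
  = 10000 / 0.1800
  = 55555.56 plants/ha


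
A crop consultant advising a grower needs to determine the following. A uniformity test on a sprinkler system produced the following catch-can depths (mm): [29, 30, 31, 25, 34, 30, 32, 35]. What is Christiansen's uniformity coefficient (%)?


xbar = 246 / 8 = 30.750
sum|xi - xbar| = 18
CU = 100 * (1 - 18 / (8 * 30.750))
   = 100 * (1 - 0.0732)
   = 92.68%


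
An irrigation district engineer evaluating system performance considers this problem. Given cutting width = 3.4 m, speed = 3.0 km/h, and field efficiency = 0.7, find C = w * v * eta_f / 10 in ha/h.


C = w * v * eta_f / 10
  = 3.4 * 3.0 * 0.7 / 10
  = 7.14 / 10
  = 0.71 ha/h


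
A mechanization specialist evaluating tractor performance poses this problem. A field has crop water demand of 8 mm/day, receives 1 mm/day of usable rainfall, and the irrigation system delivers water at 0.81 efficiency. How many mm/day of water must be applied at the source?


IWR = (ETc - Pe) / Ea
    = (8 - 1) / 0.81
    = 7 / 0.81
    = 8.64 mm/day


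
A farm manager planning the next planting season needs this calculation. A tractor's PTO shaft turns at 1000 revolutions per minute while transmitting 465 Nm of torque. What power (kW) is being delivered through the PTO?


P = 2*pi*n*T / 60000
  = 2*pi * 1000 * 465 / 60000
  = 2921681.17 / 60000
  = 48.69 kW


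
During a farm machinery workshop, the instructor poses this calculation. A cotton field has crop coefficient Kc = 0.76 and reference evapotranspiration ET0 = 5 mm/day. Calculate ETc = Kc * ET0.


ETc = Kc * ET0
    = 0.76 * 5
    = 3.80 mm/day


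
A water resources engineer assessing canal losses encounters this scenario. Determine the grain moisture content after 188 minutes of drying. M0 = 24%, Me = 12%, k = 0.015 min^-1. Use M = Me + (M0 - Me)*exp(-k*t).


M = Me + (M0 - Me) * e^(-k*t)
  = 12 + (24 - 12) * e^(-0.015*188)
  = 12 + 12 * e^(-2.820)
  = 12 + 12 * 0.05961
  = 12 + 0.7153
  = 12.72%


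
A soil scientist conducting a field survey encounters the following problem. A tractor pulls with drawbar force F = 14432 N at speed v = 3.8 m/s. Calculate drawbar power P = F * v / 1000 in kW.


P = F * v / 1000
  = 14432 * 3.8 / 1000
  = 54841.60 / 1000
  = 54.84 kW


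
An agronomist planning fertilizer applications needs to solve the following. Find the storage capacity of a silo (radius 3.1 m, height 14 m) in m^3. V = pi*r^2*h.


V = pi * r^2 * h
  = pi * 3.1^2 * 14
  = pi * 9.61 * 14
  = 422.67 m^3


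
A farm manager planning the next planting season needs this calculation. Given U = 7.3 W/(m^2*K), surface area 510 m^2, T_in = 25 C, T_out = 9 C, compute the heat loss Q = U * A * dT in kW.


dT = 25 - (9) = 16 K
Q = U * A * dT
  = 7.3 * 510 * 16
  = 59568 W = 59.57 kW


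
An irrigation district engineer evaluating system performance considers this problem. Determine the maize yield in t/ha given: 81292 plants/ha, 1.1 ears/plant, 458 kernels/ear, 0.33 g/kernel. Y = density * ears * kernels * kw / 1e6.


Y = density * ears * kernels * kw
  = 81292 * 1.1 * 458 * 0.33 g/ha
  = 13515120.17 g/ha
  = 13515.12 kg/ha = 13.52 t/ha


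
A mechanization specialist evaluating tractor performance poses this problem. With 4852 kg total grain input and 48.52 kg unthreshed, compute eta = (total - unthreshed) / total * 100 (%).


eta = (total - unthreshed) / total * 100
    = (4852 - 48.52) / 4852 * 100
    = 4803.48 / 4852 * 100
    = 99%


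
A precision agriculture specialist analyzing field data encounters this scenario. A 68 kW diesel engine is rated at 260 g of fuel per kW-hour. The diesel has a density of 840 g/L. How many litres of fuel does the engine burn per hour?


FC = P * BSFC / rho_fuel
   = 68 * 260 / 840
   = 17680 / 840
   = 21.05 L/h


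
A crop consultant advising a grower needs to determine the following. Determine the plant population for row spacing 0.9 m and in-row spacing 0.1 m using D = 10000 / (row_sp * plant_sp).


D = 10000 / (row_sp * plant_sp)
  = 10000 / (0.9 * 0.1)
  = 10000 / 0.0900
  = 111111.11 plants/ha


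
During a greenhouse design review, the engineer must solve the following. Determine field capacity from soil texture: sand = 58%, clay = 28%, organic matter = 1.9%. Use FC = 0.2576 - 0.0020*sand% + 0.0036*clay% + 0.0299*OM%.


FC = 0.2576 - 0.0020*58 + 0.0036*28 + 0.0299*1.9
   = 0.2576 - 0.1160 + 0.1008 + 0.0568
   = 0.2992


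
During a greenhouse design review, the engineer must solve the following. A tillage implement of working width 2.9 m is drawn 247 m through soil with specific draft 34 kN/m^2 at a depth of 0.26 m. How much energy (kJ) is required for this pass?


E = k * d * w * L
  = 34 * 0.26 * 2.9 * 247
  = 6332.09 kJ


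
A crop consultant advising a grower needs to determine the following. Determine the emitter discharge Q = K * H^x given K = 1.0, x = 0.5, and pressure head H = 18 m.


Q = K * H^x
  = 1.0 * 18^0.5
  = 1.0 * 4.2426
  = 4.24 L/h


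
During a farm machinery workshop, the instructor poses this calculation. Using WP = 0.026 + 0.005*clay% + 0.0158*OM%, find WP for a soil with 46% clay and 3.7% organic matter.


WP = 0.026 + 0.005*46 + 0.0158*3.7
   = 0.026 + 0.2300 + 0.0585
   = 0.3145


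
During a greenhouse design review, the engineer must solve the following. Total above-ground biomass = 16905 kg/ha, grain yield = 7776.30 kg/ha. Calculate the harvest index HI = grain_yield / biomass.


HI = grain_yield / biomass
   = 7776.30 / 16905
   = 0.46


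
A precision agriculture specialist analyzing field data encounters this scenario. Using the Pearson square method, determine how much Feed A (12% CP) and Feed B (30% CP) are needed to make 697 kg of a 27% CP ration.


parts_A = CP_b - target = 30 - 27 = 3
parts_B = target - CP_a = 27 - 12 = 15
total_parts = 3 + 15 = 18
Feed A = 697 * 3 / 18 = 116.17 kg
Feed B = 697 * 15 / 18 = 580.83 kg

116.17 kg


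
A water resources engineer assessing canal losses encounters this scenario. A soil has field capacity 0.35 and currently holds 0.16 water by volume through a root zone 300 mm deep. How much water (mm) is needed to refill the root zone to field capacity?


SMD = (FC - theta) * D
    = (0.35 - 0.16) * 300
    = 0.190 * 300
    = 57 mm


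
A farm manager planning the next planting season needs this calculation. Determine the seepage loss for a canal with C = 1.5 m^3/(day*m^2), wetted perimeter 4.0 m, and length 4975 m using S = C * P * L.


S = C * P * L
  = 1.5 * 4.0 * 4975
  = 29850 m^3/day


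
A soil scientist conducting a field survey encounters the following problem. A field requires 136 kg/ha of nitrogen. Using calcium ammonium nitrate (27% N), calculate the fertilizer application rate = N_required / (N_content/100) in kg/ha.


Rate = N_required / (N_content / 100)
     = 136 / (27 / 100)
     = 136 / 0.27
     = 503.70 kg/ha


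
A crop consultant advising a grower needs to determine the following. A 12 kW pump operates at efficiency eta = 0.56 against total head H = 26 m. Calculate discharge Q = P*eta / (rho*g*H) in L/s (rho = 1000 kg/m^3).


Q = (P * 1000 * eta) / (rho * g * H)
  = (12 * 1000 * 0.56) / (1000 * 9.81 * 26)
  = 6720 / 255060
  = 0.02635 m^3/s = 26.35 L/s


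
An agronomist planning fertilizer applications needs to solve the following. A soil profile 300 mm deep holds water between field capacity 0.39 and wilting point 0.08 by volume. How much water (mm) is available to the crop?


AW = (FC - WP) * D
   = (0.39 - 0.08) * 300
   = 0.31 * 300
   = 93 mm


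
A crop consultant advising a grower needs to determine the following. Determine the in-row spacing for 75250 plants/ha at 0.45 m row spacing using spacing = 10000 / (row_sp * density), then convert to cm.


spacing = 10000 / (row_sp * density)
        = 10000 / (0.45 * 75250)
        = 10000 / 33862.50
        = 0.29531 m = 29.53 cm


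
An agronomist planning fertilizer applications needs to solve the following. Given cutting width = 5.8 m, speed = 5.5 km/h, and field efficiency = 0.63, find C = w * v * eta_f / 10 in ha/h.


C = w * v * eta_f / 10
  = 5.8 * 5.5 * 0.63 / 10
  = 20.10 / 10
  = 2.01 ha/h


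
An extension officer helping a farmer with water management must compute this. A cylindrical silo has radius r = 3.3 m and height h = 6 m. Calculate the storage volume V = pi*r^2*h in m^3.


V = pi * r^2 * h
  = pi * 3.3^2 * 6
  = pi * 10.89 * 6
  = 205.27 m^3


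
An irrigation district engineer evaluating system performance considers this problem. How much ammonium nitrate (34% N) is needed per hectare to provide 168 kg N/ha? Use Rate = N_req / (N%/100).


Rate = N_required / (N_content / 100)
     = 168 / (34 / 100)
     = 168 / 0.34
     = 494.12 kg/ha


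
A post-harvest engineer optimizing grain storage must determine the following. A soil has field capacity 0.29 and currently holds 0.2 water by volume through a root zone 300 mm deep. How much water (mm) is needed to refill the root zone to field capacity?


SMD = (FC - theta) * D
    = (0.29 - 0.2) * 300
    = 0.090 * 300
    = 27 mm


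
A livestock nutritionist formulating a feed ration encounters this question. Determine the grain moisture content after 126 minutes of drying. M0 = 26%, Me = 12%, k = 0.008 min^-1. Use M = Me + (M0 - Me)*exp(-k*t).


M = Me + (M0 - Me) * e^(-k*t)
  = 12 + (26 - 12) * e^(-0.008*126)
  = 12 + 14 * e^(-1.008)
  = 12 + 14 * 0.36495
  = 12 + 5.1093
  = 17.11%


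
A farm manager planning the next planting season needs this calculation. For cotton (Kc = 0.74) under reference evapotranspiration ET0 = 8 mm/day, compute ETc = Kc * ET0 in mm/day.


ETc = Kc * ET0
    = 0.74 * 8
    = 5.92 mm/day


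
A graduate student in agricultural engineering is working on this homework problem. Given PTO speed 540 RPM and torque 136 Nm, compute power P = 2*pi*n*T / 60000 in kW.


P = 2*pi*n*T / 60000
  = 2*pi * 540 * 136 / 60000
  = 461437.13 / 60000
  = 7.69 kW


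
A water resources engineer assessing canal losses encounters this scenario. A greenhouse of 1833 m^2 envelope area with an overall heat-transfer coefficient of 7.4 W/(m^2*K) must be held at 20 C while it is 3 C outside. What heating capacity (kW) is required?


dT = 20 - (3) = 17 K
Q = U * A * dT
  = 7.4 * 1833 * 17
  = 230591.40 W = 230.59 kW


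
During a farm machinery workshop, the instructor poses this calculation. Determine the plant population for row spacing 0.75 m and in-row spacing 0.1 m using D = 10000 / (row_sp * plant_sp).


D = 10000 / (row_sp * plant_sp)
  = 10000 / (0.75 * 0.1)
  = 10000 / 0.0750
  = 133333.33 plants/ha


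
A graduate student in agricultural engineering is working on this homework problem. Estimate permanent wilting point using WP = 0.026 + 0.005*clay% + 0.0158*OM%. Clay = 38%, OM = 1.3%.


WP = 0.026 + 0.005*38 + 0.0158*1.3
   = 0.026 + 0.1900 + 0.0205
   = 0.2365


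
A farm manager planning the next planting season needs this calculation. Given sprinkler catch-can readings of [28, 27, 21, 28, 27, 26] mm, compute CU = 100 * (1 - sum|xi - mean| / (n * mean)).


xbar = 157 / 6 = 26.167
sum|xi - xbar| = 10.667
CU = 100 * (1 - 10.667 / (6 * 26.167))
   = 100 * (1 - 0.0679)
   = 93.21%


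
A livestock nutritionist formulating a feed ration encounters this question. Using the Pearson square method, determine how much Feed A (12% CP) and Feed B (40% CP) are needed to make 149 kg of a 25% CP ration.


parts_A = CP_b - target = 40 - 25 = 15
parts_B = target - CP_a = 25 - 12 = 13
total_parts = 15 + 13 = 28
Feed A = 149 * 15 / 28 = 79.82 kg
Feed B = 149 * 13 / 28 = 69.18 kg

79.82 kg


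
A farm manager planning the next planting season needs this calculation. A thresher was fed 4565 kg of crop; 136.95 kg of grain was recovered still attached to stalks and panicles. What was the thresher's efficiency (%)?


eta = (total - unthreshed) / total * 100
    = (4565 - 136.95) / 4565 * 100
    = 4428.05 / 4565 * 100
    = 97%


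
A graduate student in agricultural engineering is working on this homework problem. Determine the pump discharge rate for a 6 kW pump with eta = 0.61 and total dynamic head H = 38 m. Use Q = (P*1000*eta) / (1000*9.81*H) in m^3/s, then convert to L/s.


Q = (P * 1000 * eta) / (rho * g * H)
  = (6 * 1000 * 0.61) / (1000 * 9.81 * 38)
  = 3660 / 372780
  = 0.00982 m^3/s = 9.82 L/s


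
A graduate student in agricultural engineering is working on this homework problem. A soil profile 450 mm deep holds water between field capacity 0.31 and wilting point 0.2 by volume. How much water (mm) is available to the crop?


AW = (FC - WP) * D
   = (0.31 - 0.2) * 450
   = 0.11 * 450
   = 49.50 mm


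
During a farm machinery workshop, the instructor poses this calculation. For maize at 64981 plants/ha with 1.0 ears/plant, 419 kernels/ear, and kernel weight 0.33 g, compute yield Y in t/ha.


Y = density * ears * kernels * kw
  = 64981 * 1.0 * 419 * 0.33 g/ha
  = 8984922.87 g/ha
  = 8984.92 kg/ha = 8.98 t/ha


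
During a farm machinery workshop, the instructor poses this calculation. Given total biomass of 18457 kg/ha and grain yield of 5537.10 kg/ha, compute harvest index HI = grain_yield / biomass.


HI = grain_yield / biomass
   = 5537.10 / 18457
   = 0.30


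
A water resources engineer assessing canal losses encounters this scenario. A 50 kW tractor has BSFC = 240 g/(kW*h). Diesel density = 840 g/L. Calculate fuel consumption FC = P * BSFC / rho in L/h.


FC = P * BSFC / rho_fuel
   = 50 * 240 / 840
   = 12000 / 840
   = 14.29 L/h


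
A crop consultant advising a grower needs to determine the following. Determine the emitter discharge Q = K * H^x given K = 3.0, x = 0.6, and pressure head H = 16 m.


Q = K * H^x
  = 3.0 * 16^0.6
  = 3.0 * 5.2780
  = 15.83 L/h


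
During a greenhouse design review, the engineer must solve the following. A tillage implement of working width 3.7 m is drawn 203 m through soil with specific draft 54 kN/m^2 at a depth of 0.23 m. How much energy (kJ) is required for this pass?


E = k * d * w * L
  = 54 * 0.23 * 3.7 * 203
  = 9328.66 kJ


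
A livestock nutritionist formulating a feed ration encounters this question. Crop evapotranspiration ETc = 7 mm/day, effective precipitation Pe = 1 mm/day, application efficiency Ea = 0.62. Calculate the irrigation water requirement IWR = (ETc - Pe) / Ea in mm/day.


IWR = (ETc - Pe) / Ea
    = (7 - 1) / 0.62
    = 6 / 0.62
    = 9.68 mm/day


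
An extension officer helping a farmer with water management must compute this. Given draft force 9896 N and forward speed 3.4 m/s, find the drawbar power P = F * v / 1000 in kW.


P = F * v / 1000
  = 9896 * 3.4 / 1000
  = 33646.40 / 1000
  = 33.65 kW


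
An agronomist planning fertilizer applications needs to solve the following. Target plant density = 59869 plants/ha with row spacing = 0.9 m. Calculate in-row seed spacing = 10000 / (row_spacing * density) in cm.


spacing = 10000 / (row_sp * density)
        = 10000 / (0.9 * 59869)
        = 10000 / 53882.10
        = 0.18559 m = 18.56 cm


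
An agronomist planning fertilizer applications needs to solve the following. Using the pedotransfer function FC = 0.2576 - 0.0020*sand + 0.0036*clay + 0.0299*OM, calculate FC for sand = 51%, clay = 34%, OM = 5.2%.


FC = 0.2576 - 0.0020*51 + 0.0036*34 + 0.0299*5.2
   = 0.2576 - 0.1020 + 0.1224 + 0.1555
   = 0.4335


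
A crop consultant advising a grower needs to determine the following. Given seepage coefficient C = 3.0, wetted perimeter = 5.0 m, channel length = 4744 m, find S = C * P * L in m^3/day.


S = C * P * L
  = 3.0 * 5.0 * 4744
  = 71160 m^3/day


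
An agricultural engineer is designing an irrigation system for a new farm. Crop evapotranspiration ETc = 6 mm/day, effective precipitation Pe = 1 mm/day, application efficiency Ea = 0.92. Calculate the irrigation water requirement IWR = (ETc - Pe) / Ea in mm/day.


IWR = (ETc - Pe) / Ea
    = (6 - 1) / 0.92
    = 5 / 0.92
    = 5.43 mm/day


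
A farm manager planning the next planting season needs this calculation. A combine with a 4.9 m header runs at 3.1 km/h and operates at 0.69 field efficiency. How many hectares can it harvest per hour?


C = w * v * eta_f / 10
  = 4.9 * 3.1 * 0.69 / 10
  = 10.48 / 10
  = 1.05 ha/h


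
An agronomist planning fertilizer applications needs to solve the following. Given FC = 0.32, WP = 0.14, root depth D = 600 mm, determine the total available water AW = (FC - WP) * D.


AW = (FC - WP) * D
   = (0.32 - 0.14) * 600
   = 0.18 * 600
   = 108 mm


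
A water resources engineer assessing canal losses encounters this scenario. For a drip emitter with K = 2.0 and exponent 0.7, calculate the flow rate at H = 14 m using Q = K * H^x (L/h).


Q = K * H^x
  = 2.0 * 14^0.7
  = 2.0 * 6.3429
  = 12.69 L/h


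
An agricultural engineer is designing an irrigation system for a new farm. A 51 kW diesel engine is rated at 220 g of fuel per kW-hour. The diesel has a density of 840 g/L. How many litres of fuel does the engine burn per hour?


FC = P * BSFC / rho_fuel
   = 51 * 220 / 840
   = 11220 / 840
   = 13.36 L/h


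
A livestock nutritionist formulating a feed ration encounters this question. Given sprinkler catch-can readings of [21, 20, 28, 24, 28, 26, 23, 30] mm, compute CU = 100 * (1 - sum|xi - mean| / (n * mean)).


xbar = 200 / 8 = 25
sum|xi - xbar| = 24
CU = 100 * (1 - 24 / (8 * 25))
   = 100 * (1 - 0.1200)
   = 88%


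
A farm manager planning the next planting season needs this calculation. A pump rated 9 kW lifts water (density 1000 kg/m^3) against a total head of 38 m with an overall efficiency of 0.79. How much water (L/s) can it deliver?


Q = (P * 1000 * eta) / (rho * g * H)
  = (9 * 1000 * 0.79) / (1000 * 9.81 * 38)
  = 7110 / 372780
  = 0.01907 m^3/s = 19.07 L/s


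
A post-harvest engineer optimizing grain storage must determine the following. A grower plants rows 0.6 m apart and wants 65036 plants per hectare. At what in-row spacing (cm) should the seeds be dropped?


spacing = 10000 / (row_sp * density)
        = 10000 / (0.6 * 65036)
        = 10000 / 39021.60
        = 0.25627 m = 25.63 cm


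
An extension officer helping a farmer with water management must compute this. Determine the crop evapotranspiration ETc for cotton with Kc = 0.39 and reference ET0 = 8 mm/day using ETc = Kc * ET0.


ETc = Kc * ET0
    = 0.39 * 8
    = 3.12 mm/day


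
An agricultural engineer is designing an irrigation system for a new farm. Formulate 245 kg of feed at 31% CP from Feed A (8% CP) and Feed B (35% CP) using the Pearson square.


parts_A = CP_b - target = 35 - 31 = 4
parts_B = target - CP_a = 31 - 8 = 23
total_parts = 4 + 23 = 27
Feed A = 245 * 4 / 27 = 36.30 kg
Feed B = 245 * 23 / 27 = 208.70 kg

36.30 kg


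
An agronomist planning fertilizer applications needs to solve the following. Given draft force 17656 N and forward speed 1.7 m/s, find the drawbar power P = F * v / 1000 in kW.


P = F * v / 1000
  = 17656 * 1.7 / 1000
  = 30015.20 / 1000
  = 30.02 kW


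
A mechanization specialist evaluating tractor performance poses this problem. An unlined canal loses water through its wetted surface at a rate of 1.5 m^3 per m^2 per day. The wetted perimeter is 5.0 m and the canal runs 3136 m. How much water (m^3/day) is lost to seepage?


S = C * P * L
  = 1.5 * 5.0 * 3136
  = 23520 m^3/day


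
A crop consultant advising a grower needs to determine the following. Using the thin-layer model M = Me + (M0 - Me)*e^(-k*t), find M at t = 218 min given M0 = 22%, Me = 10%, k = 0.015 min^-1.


M = Me + (M0 - Me) * e^(-k*t)
  = 10 + (22 - 10) * e^(-0.015*218)
  = 10 + 12 * e^(-3.270)
  = 10 + 12 * 0.03801
  = 10 + 0.4561
  = 10.46%


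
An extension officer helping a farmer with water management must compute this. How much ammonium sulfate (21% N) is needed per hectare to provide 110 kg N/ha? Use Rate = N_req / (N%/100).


Rate = N_required / (N_content / 100)
     = 110 / (21 / 100)
     = 110 / 0.21
     = 523.81 kg/ha


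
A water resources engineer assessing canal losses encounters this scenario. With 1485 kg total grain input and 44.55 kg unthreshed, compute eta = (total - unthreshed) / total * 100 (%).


eta = (total - unthreshed) / total * 100
    = (1485 - 44.55) / 1485 * 100
    = 1440.45 / 1485 * 100
    = 97%


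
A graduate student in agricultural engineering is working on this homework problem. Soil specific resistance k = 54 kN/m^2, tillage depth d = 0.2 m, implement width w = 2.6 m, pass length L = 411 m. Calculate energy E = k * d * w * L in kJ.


E = k * d * w * L
  = 54 * 0.2 * 2.6 * 411
  = 11540.88 kJ


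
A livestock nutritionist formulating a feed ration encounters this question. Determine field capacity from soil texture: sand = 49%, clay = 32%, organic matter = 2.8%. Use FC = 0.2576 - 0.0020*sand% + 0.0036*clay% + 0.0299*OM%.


FC = 0.2576 - 0.0020*49 + 0.0036*32 + 0.0299*2.8
   = 0.2576 - 0.0980 + 0.1152 + 0.0837
   = 0.3585


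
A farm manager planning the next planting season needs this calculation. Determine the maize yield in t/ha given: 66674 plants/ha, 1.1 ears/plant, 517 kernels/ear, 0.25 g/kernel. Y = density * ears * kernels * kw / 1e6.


Y = density * ears * kernels * kw
  = 66674 * 1.1 * 517 * 0.25 g/ha
  = 9479375.95 g/ha
  = 9479.38 kg/ha = 9.48 t/ha


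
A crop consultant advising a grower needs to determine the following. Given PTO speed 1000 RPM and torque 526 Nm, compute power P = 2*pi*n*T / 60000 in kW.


P = 2*pi*n*T / 60000
  = 2*pi * 1000 * 526 / 60000
  = 3304955.47 / 60000
  = 55.08 kW


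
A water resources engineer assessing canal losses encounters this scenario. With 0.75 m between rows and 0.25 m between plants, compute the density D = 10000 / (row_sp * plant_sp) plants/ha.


D = 10000 / (row_sp * plant_sp)
  = 10000 / (0.75 * 0.25)
  = 10000 / 0.1875
  = 53333.33 plants/ha


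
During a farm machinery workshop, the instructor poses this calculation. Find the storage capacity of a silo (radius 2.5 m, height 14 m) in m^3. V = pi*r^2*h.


V = pi * r^2 * h
  = pi * 2.5^2 * 14
  = pi * 6.25 * 14
  = 274.89 m^3


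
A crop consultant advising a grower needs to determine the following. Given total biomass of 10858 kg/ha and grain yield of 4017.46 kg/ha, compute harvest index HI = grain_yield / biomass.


HI = grain_yield / biomass
   = 4017.46 / 10858
   = 0.37


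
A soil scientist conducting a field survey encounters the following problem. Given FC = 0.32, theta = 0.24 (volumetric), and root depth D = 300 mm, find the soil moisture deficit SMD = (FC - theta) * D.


SMD = (FC - theta) * D
    = (0.32 - 0.24) * 300
    = 0.080 * 300
    = 24 mm


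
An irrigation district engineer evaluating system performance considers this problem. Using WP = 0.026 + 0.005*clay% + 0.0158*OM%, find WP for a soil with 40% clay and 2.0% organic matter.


WP = 0.026 + 0.005*40 + 0.0158*2.0
   = 0.026 + 0.2000 + 0.0316
   = 0.2576


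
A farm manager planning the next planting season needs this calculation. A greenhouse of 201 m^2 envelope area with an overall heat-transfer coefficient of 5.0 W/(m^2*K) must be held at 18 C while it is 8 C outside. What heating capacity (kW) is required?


dT = 18 - (8) = 10 K
Q = U * A * dT
  = 5.0 * 201 * 10
  = 10050 W = 10.05 kW


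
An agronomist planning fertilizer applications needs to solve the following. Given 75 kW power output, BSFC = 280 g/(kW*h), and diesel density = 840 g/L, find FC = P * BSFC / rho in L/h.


FC = P * BSFC / rho_fuel
   = 75 * 280 / 840
   = 21000 / 840
   = 25 L/h


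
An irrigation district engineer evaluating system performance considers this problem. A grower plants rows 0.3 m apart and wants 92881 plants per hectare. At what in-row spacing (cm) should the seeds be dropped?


spacing = 10000 / (row_sp * density)
        = 10000 / (0.3 * 92881)
        = 10000 / 27864.30
        = 0.35888 m = 35.89 cm


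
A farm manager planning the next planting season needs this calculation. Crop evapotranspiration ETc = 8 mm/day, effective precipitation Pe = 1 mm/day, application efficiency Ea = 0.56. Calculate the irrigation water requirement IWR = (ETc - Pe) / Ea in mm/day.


IWR = (ETc - Pe) / Ea
    = (8 - 1) / 0.56
    = 7 / 0.56
    = 12.50 mm/day


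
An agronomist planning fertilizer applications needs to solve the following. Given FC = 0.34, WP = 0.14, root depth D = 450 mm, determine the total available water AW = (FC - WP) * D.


AW = (FC - WP) * D
   = (0.34 - 0.14) * 450
   = 0.20 * 450
   = 90 mm


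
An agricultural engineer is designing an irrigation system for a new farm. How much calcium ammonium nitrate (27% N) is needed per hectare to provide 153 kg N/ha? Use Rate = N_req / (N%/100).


Rate = N_required / (N_content / 100)
     = 153 / (27 / 100)
     = 153 / 0.27
     = 566.67 kg/ha


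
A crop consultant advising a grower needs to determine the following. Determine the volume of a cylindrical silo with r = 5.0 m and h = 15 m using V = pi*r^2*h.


V = pi * r^2 * h
  = pi * 5.0^2 * 15
  = pi * 25 * 15
  = 1178.10 m^3


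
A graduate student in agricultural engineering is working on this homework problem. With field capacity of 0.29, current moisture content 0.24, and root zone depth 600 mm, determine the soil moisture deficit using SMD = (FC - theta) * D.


SMD = (FC - theta) * D
    = (0.29 - 0.24) * 600
    = 0.050 * 600
    = 30 mm


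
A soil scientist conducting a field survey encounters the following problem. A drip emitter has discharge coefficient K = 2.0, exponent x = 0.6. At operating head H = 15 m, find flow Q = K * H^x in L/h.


Q = K * H^x
  = 2.0 * 15^0.6
  = 2.0 * 5.0776
  = 10.16 L/h


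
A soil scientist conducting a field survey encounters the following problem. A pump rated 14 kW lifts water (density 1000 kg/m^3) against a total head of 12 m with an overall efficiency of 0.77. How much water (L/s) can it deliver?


Q = (P * 1000 * eta) / (rho * g * H)
  = (14 * 1000 * 0.77) / (1000 * 9.81 * 12)
  = 10780 / 117720
  = 0.09157 m^3/s = 91.57 L/s


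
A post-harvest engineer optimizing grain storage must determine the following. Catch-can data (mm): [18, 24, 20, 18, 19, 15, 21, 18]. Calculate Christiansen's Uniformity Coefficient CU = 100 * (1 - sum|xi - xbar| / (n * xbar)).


xbar = 153 / 8 = 19.125
sum|xi - xbar| = 15.250
CU = 100 * (1 - 15.250 / (8 * 19.125))
   = 100 * (1 - 0.0997)
   = 90.03%


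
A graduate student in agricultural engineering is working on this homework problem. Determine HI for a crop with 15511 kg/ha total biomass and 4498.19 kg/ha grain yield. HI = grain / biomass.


HI = grain_yield / biomass
   = 4498.19 / 15511
   = 0.29


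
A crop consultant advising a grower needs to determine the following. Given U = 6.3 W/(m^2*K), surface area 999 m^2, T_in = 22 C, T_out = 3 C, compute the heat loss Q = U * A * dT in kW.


dT = 22 - (3) = 19 K
Q = U * A * dT
  = 6.3 * 999 * 19
  = 119580.30 W = 119.58 kW


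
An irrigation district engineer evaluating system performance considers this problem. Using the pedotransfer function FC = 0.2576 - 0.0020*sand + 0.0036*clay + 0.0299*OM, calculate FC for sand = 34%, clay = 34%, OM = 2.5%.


FC = 0.2576 - 0.0020*34 + 0.0036*34 + 0.0299*2.5
   = 0.2576 - 0.0680 + 0.1224 + 0.0748
   = 0.3868


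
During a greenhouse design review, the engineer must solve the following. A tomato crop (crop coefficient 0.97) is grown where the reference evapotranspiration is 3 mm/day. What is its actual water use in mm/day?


ETc = Kc * ET0
    = 0.97 * 3
    = 2.91 mm/day


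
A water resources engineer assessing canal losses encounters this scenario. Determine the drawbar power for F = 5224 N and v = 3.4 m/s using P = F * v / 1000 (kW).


P = F * v / 1000
  = 5224 * 3.4 / 1000
  = 17761.60 / 1000
  = 17.76 kW


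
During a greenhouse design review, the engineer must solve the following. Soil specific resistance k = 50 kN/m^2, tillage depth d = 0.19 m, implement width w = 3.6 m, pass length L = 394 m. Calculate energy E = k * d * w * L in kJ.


E = k * d * w * L
  = 50 * 0.19 * 3.6 * 394
  = 13474.80 kJ


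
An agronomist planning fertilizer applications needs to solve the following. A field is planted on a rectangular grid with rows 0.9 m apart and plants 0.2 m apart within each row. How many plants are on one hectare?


D = 10000 / (row_sp * plant_sp)
  = 10000 / (0.9 * 0.2)
  = 10000 / 0.1800
  = 55555.56 plants/ha


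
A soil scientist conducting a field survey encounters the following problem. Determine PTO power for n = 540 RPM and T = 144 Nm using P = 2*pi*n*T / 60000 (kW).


P = 2*pi*n*T / 60000
  = 2*pi * 540 * 144 / 60000
  = 488580.49 / 60000
  = 8.14 kW


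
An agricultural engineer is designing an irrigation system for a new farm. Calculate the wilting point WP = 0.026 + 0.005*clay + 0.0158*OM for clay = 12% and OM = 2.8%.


WP = 0.026 + 0.005*12 + 0.0158*2.8
   = 0.026 + 0.0600 + 0.0442
   = 0.1302


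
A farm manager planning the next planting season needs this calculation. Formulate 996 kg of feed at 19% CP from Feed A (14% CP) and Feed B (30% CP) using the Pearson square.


parts_A = CP_b - target = 30 - 19 = 11
parts_B = target - CP_a = 19 - 14 = 5
total_parts = 11 + 5 = 16
Feed A = 996 * 11 / 16 = 684.75 kg
Feed B = 996 * 5 / 16 = 311.25 kg

684.75 kg


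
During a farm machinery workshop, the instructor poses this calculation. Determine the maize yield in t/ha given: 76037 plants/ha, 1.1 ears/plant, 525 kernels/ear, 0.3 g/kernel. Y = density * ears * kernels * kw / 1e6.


Y = density * ears * kernels * kw
  = 76037 * 1.1 * 525 * 0.3 g/ha
  = 13173410.25 g/ha
  = 13173.41 kg/ha = 13.17 t/ha


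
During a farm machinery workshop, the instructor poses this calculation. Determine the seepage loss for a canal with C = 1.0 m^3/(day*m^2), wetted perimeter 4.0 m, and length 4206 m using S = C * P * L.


S = C * P * L
  = 1.0 * 4.0 * 4206
  = 16824 m^3/day


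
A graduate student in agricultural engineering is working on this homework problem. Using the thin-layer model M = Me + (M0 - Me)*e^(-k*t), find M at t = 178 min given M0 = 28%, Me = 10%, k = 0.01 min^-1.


M = Me + (M0 - Me) * e^(-k*t)
  = 10 + (28 - 10) * e^(-0.01*178)
  = 10 + 18 * e^(-1.780)
  = 10 + 18 * 0.16864
  = 10 + 3.0355
  = 13.04%


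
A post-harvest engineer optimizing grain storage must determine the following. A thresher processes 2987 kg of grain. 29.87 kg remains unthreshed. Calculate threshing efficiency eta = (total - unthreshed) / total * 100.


eta = (total - unthreshed) / total * 100
    = (2987 - 29.87) / 2987 * 100
    = 2957.13 / 2987 * 100
    = 99%


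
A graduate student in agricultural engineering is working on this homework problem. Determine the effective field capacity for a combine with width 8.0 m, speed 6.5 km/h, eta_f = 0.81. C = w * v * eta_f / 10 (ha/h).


C = w * v * eta_f / 10
  = 8.0 * 6.5 * 0.81 / 10
  = 42.12 / 10
  = 4.21 ha/h


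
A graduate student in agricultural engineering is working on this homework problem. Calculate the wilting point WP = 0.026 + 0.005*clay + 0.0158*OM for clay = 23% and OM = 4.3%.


WP = 0.026 + 0.005*23 + 0.0158*4.3
   = 0.026 + 0.1150 + 0.0679
   = 0.2089


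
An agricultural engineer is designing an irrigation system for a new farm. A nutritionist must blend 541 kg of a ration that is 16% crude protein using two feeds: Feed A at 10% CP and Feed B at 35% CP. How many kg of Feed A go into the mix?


parts_A = CP_b - target = 35 - 16 = 19
parts_B = target - CP_a = 16 - 10 = 6
total_parts = 19 + 6 = 25
Feed A = 541 * 19 / 25 = 411.16 kg
Feed B = 541 * 6 / 25 = 129.84 kg

411.16 kg


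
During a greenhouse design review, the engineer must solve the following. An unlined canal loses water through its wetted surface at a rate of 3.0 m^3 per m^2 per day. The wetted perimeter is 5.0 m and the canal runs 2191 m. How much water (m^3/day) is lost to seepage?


S = C * P * L
  = 3.0 * 5.0 * 2191
  = 32865 m^3/day


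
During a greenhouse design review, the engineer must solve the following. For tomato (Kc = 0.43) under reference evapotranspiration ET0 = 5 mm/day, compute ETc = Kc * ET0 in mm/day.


ETc = Kc * ET0
    = 0.43 * 5
    = 2.15 mm/day


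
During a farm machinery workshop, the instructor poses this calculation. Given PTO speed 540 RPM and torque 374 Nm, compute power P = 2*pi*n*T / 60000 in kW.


P = 2*pi*n*T / 60000
  = 2*pi * 540 * 374 / 60000
  = 1268952.10 / 60000
  = 21.15 kW


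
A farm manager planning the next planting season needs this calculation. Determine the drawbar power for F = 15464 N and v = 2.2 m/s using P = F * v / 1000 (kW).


P = F * v / 1000
  = 15464 * 2.2 / 1000
  = 34020.80 / 1000
  = 34.02 kW


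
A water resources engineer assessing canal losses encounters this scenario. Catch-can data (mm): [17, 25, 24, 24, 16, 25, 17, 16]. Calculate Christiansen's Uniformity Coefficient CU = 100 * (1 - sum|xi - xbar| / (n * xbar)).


xbar = 164 / 8 = 20.500
sum|xi - xbar| = 32
CU = 100 * (1 - 32 / (8 * 20.500))
   = 100 * (1 - 0.1951)
   = 80.49%


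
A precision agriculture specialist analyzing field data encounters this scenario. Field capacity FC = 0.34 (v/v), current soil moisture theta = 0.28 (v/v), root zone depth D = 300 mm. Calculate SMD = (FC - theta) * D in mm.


SMD = (FC - theta) * D
    = (0.34 - 0.28) * 300
    = 0.060 * 300
    = 18 mm


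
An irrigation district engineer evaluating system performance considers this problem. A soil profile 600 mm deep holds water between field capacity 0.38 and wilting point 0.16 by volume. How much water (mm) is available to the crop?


AW = (FC - WP) * D
   = (0.38 - 0.16) * 600
   = 0.22 * 600
   = 132 mm


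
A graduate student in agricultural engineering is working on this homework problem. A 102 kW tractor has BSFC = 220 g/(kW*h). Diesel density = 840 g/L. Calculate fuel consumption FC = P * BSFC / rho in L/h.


FC = P * BSFC / rho_fuel
   = 102 * 220 / 840
   = 22440 / 840
   = 26.71 L/h


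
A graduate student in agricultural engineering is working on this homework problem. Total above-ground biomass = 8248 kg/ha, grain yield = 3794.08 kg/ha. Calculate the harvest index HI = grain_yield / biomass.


HI = grain_yield / biomass
   = 3794.08 / 8248
   = 0.46


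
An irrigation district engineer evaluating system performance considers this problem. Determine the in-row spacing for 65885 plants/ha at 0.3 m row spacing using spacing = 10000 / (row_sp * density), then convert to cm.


spacing = 10000 / (row_sp * density)
        = 10000 / (0.3 * 65885)
        = 10000 / 19765.50
        = 0.50593 m = 50.59 cm


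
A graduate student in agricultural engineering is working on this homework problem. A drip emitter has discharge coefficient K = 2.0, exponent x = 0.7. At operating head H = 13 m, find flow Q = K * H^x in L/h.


Q = K * H^x
  = 2.0 * 13^0.7
  = 2.0 * 6.0223
  = 12.04 L/h


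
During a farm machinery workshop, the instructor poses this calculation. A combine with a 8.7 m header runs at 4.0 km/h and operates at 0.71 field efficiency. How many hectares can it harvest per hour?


C = w * v * eta_f / 10
  = 8.7 * 4.0 * 0.71 / 10
  = 24.71 / 10
  = 2.47 ha/h


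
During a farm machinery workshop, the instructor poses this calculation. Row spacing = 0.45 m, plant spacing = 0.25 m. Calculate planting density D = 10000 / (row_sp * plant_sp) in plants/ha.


D = 10000 / (row_sp * plant_sp)
  = 10000 / (0.45 * 0.25)
  = 10000 / 0.1125
  = 88888.89 plants/ha


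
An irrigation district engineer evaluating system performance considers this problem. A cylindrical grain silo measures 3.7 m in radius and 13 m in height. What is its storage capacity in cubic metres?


V = pi * r^2 * h
  = pi * 3.7^2 * 13
  = pi * 13.69 * 13
  = 559.11 m^3


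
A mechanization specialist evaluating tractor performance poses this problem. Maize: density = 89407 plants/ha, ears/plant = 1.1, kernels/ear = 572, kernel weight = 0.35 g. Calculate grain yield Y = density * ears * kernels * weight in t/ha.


Y = density * ears * kernels * kw
  = 89407 * 1.1 * 572 * 0.35 g/ha
  = 19689209.54 g/ha
  = 19689.21 kg/ha = 19.69 t/ha


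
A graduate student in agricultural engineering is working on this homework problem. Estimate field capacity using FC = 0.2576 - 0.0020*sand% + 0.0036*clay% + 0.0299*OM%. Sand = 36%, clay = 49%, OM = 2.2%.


FC = 0.2576 - 0.0020*36 + 0.0036*49 + 0.0299*2.2
   = 0.2576 - 0.0720 + 0.1764 + 0.0658
   = 0.4278


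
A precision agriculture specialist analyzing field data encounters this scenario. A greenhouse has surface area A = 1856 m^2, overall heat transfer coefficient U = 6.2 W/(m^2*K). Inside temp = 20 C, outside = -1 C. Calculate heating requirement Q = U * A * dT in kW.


dT = 20 - (-1) = 21 K
Q = U * A * dT
  = 6.2 * 1856 * 21
  = 241651.20 W = 241.65 kW


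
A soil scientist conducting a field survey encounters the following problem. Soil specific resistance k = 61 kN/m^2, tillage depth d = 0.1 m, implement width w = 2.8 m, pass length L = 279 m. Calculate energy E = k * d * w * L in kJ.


E = k * d * w * L
  = 61 * 0.1 * 2.8 * 279
  = 4765.32 kJ


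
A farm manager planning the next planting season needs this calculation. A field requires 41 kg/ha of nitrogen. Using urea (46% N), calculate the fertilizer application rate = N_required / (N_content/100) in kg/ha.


Rate = N_required / (N_content / 100)
     = 41 / (46 / 100)
     = 41 / 0.46
     = 89.13 kg/ha


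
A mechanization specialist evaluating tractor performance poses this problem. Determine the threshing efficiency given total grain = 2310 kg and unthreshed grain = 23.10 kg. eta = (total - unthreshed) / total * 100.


eta = (total - unthreshed) / total * 100
    = (2310 - 23.10) / 2310 * 100
    = 2286.90 / 2310 * 100
    = 99%
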